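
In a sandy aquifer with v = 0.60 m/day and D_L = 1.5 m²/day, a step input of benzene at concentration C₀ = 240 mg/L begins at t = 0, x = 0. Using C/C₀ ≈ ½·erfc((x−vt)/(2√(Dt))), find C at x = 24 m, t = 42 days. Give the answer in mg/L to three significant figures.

For a continuous step input, C/C₀ ≈ ½·erfc((x−vt)/(2√(Dt))).
vt = 0.60 × 42 = 25.2 m and 2√(Dt) = 2√(1.5 × 42) = 15.87 m.
Argument (x−vt)/(2√(Dt)) = (24 − 25.2)/15.87 = -0.07561; ½·erfc(-0.07561) = 0.5426.
C = 240 × 0.5426 = 130 mg/L.

130 mg/L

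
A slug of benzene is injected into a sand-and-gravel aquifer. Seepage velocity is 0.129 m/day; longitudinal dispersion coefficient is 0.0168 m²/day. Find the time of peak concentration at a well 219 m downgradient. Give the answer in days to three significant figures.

1700 days

For the 1D instantaneous-source solution, setting ∂C/∂t = 0 at fixed x gives v²t² + 2Dt − x² = 0, so t = (√(D² + v²x²) − D)/v².
√(D² + v²x²) = √(0.0168² + 0.129² × 219²) = 28.25; v² = 0.016641.
t = (28.25 − 0.0168)/0.016641 = 1700 days (vs. the pure-advection estimate x/v = 1700 d).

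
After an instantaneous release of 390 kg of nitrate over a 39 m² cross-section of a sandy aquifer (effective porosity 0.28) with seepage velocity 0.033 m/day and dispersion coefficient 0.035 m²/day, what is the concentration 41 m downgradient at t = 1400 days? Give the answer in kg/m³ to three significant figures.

1.25 kg/m³

For an instantaneous plane source, C(x,t) = M/(n_e·A·√(4πDt)) · exp(−(x−vt)²/(4Dt)), with n_e·A the pore (flow) area.
Plume center vt = 0.033 × 1400 = 46.2 m, so the well at 41 m is 5.2 m upgradient of the peak.
√(4πDt) = 24.81 m, giving peak height M/(n_e·A·√(4πDt)) = 390/(0.28 × 39 × 24.81) = 1.440 kg/m³.
(x−vt)²/(4Dt) = (-5.2)²/(4 × 0.035 × 1400) = 0.1380; exp(−0.1380) = 0.8711.
C = 1.440 × 0.8711 = 1.25 kg/m³.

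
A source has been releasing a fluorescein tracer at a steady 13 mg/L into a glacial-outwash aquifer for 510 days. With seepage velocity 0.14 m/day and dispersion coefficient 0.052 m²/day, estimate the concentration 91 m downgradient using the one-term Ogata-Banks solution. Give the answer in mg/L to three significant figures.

For a continuous step input, C/C₀ ≈ ½·erfc((x−vt)/(2√(Dt))).
vt = 0.14 × 510 = 71.4 m and 2√(Dt) = 2√(0.052 × 510) = 10.30 m.
Argument (x−vt)/(2√(Dt)) = (91 − 71.4)/10.30 = 1.903; ½·erfc(1.903) = 0.003559.
C = 13 × 0.003559 = 0.0463 mg/L.

0.0463 mg/L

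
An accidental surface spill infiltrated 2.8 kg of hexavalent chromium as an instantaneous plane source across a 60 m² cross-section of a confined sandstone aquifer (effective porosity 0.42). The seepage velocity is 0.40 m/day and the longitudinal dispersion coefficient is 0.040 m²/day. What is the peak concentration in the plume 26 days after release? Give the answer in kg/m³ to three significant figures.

The peak of an instantaneous 1D plume sits at x = vt; there the Gaussian factor is 1 and C_max = M/(n_e·A·√(4πDt)), where n_e·A is the pore area the mass is dissolved in.
√(4πDt) = √(4π × 0.040 × 26) = 3.615 m, so C_max = 2.8/(0.42 × 60 × 3.615) = 0.0307 kg/m³.

0.0307 kg/m³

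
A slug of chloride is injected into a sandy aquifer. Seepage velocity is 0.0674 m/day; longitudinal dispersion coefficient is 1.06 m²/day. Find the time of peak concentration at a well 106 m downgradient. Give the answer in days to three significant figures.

For the 1D instantaneous-source solution, setting ∂C/∂t = 0 at fixed x gives v²t² + 2Dt − x² = 0, so t = (√(D² + v²x²) − D)/v².
√(D² + v²x²) = √(1.06² + 0.0674² × 106²) = 7.223; v² = 0.00454276.
t = (7.223 − 1.06)/0.00454276 = 1360 days (vs. the pure-advection estimate x/v = 1570 d).

1360 days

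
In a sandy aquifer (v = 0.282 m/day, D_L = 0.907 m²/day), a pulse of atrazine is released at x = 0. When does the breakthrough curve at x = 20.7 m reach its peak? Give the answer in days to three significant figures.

62.9 days

For the 1D instantaneous-source solution, setting ∂C/∂t = 0 at fixed x gives v²t² + 2Dt − x² = 0, so t = (√(D² + v²x²) − D)/v².
√(D² + v²x²) = √(0.907² + 0.282² × 20.7²) = 5.907; v² = 0.079524.
t = (5.907 − 0.907)/0.079524 = 62.9 days (vs. the pure-advection estimate x/v = 73.4 d).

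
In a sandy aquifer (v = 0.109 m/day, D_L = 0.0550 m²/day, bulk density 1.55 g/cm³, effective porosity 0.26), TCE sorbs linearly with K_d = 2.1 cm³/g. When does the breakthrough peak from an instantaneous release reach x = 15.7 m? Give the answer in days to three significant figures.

1890 days

Retardation factor R = 1 + ρ_b·K_d/n = 1 + 1.55 × 2.1/0.26 = 13.52.
Sorption retards both mechanisms: v_R = v/R = 0.008062 m/day, D_R = D/R = 0.004068 m²/day.
Peak time from v_R²t² + 2D_R t − x² = 0: t = (√(D_R² + v_R²x²) − D_R)/v_R².
√(D_R² + v_R²x²) = √(0.004068² + 0.008062² × 15.7²) = 0.1266; v_R² = 6.500e-05.
t = (0.1266 − 0.004068)/6.500e-05 = 1890 days.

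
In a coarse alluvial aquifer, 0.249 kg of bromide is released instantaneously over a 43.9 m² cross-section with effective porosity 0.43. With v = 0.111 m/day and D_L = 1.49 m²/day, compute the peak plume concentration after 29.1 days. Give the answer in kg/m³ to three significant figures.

0.000565 kg/m³

The peak of an instantaneous 1D plume sits at x = vt; there the Gaussian factor is 1 and C_max = M/(n_e·A·√(4πDt)), where n_e·A is the pore area the mass is dissolved in.
√(4πDt) = √(4π × 1.49 × 29.1) = 23.34 m, so C_max = 0.249/(0.43 × 43.9 × 23.34) = 0.000565 kg/m³.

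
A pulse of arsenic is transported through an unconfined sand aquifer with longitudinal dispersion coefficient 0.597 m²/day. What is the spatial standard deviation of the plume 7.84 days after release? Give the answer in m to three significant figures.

Dispersive spreading gives a Gaussian with σ² = 2Dt; advection only shifts the center.
σ = √(2 × 0.597 × 7.84) = 3.06 m.

3.06 m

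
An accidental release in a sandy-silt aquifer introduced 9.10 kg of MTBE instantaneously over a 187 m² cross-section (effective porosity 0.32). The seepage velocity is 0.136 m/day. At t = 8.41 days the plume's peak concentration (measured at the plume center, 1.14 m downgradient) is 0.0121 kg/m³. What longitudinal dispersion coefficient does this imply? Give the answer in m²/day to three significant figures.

1.49 m²/day

At the plume center C_max = M/(n_e·A·√(4πDt)), so D = M²/(4πt·(n_e·A·C_max)²).
n_e·A·C_max = 0.32 × 187 × 0.0121 = 0.7241 kg/m.
D = 9.10²/(4π × 8.41 × 0.7241²) = 1.49 m²/day.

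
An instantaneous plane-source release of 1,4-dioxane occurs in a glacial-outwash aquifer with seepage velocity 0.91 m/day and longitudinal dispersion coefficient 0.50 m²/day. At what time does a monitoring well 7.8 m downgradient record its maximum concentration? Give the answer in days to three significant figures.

7.99 days

For the 1D instantaneous-source solution, setting ∂C/∂t = 0 at fixed x gives v²t² + 2Dt − x² = 0, so t = (√(D² + v²x²) − D)/v².
√(D² + v²x²) = √(0.50² + 0.91² × 7.8²) = 7.116; v² = 0.8281.
t = (7.116 − 0.50)/0.8281 = 7.99 days (vs. the pure-advection estimate x/v = 8.57 d).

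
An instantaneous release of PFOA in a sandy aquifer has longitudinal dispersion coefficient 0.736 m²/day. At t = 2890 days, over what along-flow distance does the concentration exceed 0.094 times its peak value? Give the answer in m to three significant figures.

284 m

The plume is Gaussian with σ = √(2Dt) = √(2 × 0.736 × 2890) = 65.22 m.
C/C_peak = exp(−Δx²/(2σ²)) = 0.094 ⇒ Δx = σ·√(−2 ln 0.094) = 65.22 × 2.175 = 141.9 m.
Width = 2Δx = 284 m.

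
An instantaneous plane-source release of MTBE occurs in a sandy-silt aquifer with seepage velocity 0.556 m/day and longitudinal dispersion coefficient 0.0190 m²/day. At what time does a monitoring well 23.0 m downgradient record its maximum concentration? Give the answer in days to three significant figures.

For the 1D instantaneous-source solution, setting ∂C/∂t = 0 at fixed x gives v²t² + 2Dt − x² = 0, so t = (√(D² + v²x²) − D)/v².
√(D² + v²x²) = √(0.0190² + 0.556² × 23.0²) = 12.79; v² = 0.309136.
t = (12.79 − 0.0190)/0.309136 = 41.3 days (vs. the pure-advection estimate x/v = 41.4 d).

41.3 days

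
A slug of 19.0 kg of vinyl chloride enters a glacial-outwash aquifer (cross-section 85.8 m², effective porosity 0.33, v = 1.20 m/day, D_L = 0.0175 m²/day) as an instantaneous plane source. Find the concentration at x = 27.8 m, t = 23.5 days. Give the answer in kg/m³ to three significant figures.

0.268 kg/m³

For an instantaneous plane source, C(x,t) = M/(n_e·A·√(4πDt)) · exp(−(x−vt)²/(4Dt)), with n_e·A the pore (flow) area.
Plume center vt = 1.20 × 23.5 = 28.2 m, so the well at 27.8 m is 0.4 m upgradient of the peak.
√(4πDt) = 2.273 m, giving peak height M/(n_e·A·√(4πDt)) = 19.0/(0.33 × 85.8 × 2.273) = 0.2952 kg/m³.
(x−vt)²/(4Dt) = (-0.4)²/(4 × 0.0175 × 23.5) = 0.09726; exp(−0.09726) = 0.9073.
C = 0.2952 × 0.9073 = 0.268 kg/m³.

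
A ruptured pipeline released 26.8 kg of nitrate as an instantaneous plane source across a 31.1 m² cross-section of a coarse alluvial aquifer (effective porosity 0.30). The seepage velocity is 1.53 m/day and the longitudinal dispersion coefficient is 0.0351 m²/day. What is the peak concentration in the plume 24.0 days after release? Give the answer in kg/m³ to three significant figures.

0.883 kg/m³

The peak of an instantaneous 1D plume sits at x = vt; there the Gaussian factor is 1 and C_max = M/(n_e·A·√(4πDt)), where n_e·A is the pore area the mass is dissolved in.
√(4πDt) = √(4π × 0.0351 × 24.0) = 3.254 m, so C_max = 26.8/(0.30 × 31.1 × 3.254) = 0.883 kg/m³.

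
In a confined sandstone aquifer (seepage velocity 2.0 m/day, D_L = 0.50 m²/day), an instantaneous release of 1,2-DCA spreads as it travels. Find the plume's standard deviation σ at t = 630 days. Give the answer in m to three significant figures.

25.1 m

Dispersive spreading gives a Gaussian with σ² = 2Dt; advection only shifts the center.
σ = √(2 × 0.50 × 630) = 25.1 m.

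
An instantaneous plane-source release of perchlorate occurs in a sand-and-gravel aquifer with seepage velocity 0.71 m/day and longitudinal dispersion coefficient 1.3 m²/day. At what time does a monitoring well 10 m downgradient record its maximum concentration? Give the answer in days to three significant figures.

For the 1D instantaneous-source solution, setting ∂C/∂t = 0 at fixed x gives v²t² + 2Dt − x² = 0, so t = (√(D² + v²x²) − D)/v².
√(D² + v²x²) = √(1.3² + 0.71² × 10²) = 7.218; v² = 0.5041.
t = (7.218 − 1.3)/0.5041 = 11.7 days (vs. the pure-advection estimate x/v = 14.1 d).

11.7 days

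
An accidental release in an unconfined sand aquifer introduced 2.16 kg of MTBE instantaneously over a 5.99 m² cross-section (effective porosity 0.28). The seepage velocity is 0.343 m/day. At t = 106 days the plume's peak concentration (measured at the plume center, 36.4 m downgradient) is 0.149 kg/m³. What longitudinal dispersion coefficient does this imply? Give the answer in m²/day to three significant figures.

0.0561 m²/day

At the plume center C_max = M/(n_e·A·√(4πDt)), so D = M²/(4πt·(n_e·A·C_max)²).
n_e·A·C_max = 0.28 × 5.99 × 0.149 = 0.2499 kg/m.
D = 2.16²/(4π × 106 × 0.2499²) = 0.0561 m²/day.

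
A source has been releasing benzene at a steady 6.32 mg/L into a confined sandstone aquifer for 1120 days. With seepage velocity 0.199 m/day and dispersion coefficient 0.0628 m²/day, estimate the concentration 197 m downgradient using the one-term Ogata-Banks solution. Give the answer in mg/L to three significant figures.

6.23 mg/L

For a continuous step input, C/C₀ ≈ ½·erfc((x−vt)/(2√(Dt))).
vt = 0.199 × 1120 = 222.88 m and 2√(Dt) = 2√(0.0628 × 1120) = 16.77 m.
Argument (x−vt)/(2√(Dt)) = (197 − 222.88)/16.77 = -1.543; ½·erfc(-1.543) = 0.9855.
C = 6.32 × 0.9855 = 6.23 mg/L.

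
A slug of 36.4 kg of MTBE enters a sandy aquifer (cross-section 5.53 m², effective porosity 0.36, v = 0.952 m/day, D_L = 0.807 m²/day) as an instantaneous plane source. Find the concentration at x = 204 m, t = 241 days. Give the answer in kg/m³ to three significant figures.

0.161 kg/m³

For an instantaneous plane source, C(x,t) = M/(n_e·A·√(4πDt)) · exp(−(x−vt)²/(4Dt)), with n_e·A the pore (flow) area.
Plume center vt = 0.952 × 241 = 229.432 m, so the well at 204 m is 25.432 m upgradient of the peak.
√(4πDt) = 49.44 m, giving peak height M/(n_e·A·√(4πDt)) = 36.4/(0.36 × 5.53 × 49.44) = 0.3698 kg/m³.
(x−vt)²/(4Dt) = (-25.432)²/(4 × 0.807 × 241) = 0.8314; exp(−0.8314) = 0.4354.
C = 0.3698 × 0.4354 = 0.161 kg/m³.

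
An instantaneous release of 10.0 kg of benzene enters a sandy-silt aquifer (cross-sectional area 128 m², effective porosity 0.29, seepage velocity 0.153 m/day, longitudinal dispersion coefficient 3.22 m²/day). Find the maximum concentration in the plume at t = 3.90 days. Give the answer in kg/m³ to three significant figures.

0.0214 kg/m³

The peak of an instantaneous 1D plume sits at x = vt; there the Gaussian factor is 1 and C_max = M/(n_e·A·√(4πDt)), where n_e·A is the pore area the mass is dissolved in.
√(4πDt) = √(4π × 3.22 × 3.90) = 12.56 m, so C_max = 10.0/(0.29 × 128 × 12.56) = 0.0214 kg/m³.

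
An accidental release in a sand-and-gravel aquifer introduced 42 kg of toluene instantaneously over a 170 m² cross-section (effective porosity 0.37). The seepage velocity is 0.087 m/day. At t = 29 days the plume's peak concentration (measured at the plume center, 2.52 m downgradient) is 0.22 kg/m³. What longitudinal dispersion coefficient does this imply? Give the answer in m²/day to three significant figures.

At the plume center C_max = M/(n_e·A·√(4πDt)), so D = M²/(4πt·(n_e·A·C_max)²).
n_e·A·C_max = 0.37 × 170 × 0.22 = 13.84 kg/m.
D = 42²/(4π × 29 × 13.84²) = 0.0253 m²/day.

0.0253 m²/day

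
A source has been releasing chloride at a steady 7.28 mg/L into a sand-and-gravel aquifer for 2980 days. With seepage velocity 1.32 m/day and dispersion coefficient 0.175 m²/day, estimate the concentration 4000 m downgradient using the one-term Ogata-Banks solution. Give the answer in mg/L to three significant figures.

0.145 mg/L

For a continuous step input, C/C₀ ≈ ½·erfc((x−vt)/(2√(Dt))).
vt = 1.32 × 2980 = 3933.6 m and 2√(Dt) = 2√(0.175 × 2980) = 45.67 m.
Argument (x−vt)/(2√(Dt)) = (4000 − 3933.6)/45.67 = 1.454; ½·erfc(1.454) = 0.01988.
C = 7.28 × 0.01988 = 0.145 mg/L.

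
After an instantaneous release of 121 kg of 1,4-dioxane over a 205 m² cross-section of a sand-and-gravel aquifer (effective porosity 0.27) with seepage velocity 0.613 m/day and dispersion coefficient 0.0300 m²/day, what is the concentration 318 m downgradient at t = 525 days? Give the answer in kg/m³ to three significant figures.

For an instantaneous plane source, C(x,t) = M/(n_e·A·√(4πDt)) · exp(−(x−vt)²/(4Dt)), with n_e·A the pore (flow) area.
Plume center vt = 0.613 × 525 = 321.825 m, so the well at 318 m is 3.825 m upgradient of the peak.
√(4πDt) = 14.07 m, giving peak height M/(n_e·A·√(4πDt)) = 121/(0.27 × 205 × 14.07) = 0.1554 kg/m³.
(x−vt)²/(4Dt) = (-3.825)²/(4 × 0.0300 × 525) = 0.2322; exp(−0.2322) = 0.7928.
C = 0.1554 × 0.7928 = 0.123 kg/m³.

0.123 kg/m³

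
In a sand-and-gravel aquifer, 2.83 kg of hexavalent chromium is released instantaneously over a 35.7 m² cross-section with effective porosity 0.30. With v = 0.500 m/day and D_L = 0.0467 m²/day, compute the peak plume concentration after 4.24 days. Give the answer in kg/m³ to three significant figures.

0.168 kg/m³

The peak of an instantaneous 1D plume sits at x = vt; there the Gaussian factor is 1 and C_max = M/(n_e·A·√(4πDt)), where n_e·A is the pore area the mass is dissolved in.
√(4πDt) = √(4π × 0.0467 × 4.24) = 1.577 m, so C_max = 2.83/(0.30 × 35.7 × 1.577) = 0.168 kg/m³.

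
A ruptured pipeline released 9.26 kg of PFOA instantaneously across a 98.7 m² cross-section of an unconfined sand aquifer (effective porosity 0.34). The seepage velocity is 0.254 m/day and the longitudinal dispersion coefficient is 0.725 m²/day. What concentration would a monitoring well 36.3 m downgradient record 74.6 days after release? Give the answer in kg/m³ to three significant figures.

For an instantaneous plane source, C(x,t) = M/(n_e·A·√(4πDt)) · exp(−(x−vt)²/(4Dt)), with n_e·A the pore (flow) area.
Plume center vt = 0.254 × 74.6 = 18.9484 m, so the well at 36.3 m is 17.3516 m downgradient of the peak.
√(4πDt) = 26.07 m, giving peak height M/(n_e·A·√(4πDt)) = 9.26/(0.34 × 98.7 × 26.07) = 0.01058 kg/m³.
(x−vt)²/(4Dt) = (17.3516)²/(4 × 0.725 × 74.6) = 1.392; exp(−1.392) = 0.2486.
C = 0.01058 × 0.2486 = 0.00263 kg/m³.

0.00263 kg/m³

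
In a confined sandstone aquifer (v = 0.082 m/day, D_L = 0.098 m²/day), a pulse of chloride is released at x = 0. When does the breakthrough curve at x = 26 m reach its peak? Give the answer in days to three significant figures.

303 days

For the 1D instantaneous-source solution, setting ∂C/∂t = 0 at fixed x gives v²t² + 2Dt − x² = 0, so t = (√(D² + v²x²) − D)/v².
√(D² + v²x²) = √(0.098² + 0.082² × 26²) = 2.134; v² = 0.006724.
t = (2.134 − 0.098)/0.006724 = 303 days (vs. the pure-advection estimate x/v = 317 d).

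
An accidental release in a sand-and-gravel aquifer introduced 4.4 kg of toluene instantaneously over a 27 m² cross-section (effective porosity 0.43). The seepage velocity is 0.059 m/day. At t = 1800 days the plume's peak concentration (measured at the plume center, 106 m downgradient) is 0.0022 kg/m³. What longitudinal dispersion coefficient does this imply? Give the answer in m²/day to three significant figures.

At the plume center C_max = M/(n_e·A·√(4πDt)), so D = M²/(4πt·(n_e·A·C_max)²).
n_e·A·C_max = 0.43 × 27 × 0.0022 = 0.02554 kg/m.
D = 4.4²/(4π × 1800 × 0.02554²) = 1.31 m²/day.

1.31 m²/day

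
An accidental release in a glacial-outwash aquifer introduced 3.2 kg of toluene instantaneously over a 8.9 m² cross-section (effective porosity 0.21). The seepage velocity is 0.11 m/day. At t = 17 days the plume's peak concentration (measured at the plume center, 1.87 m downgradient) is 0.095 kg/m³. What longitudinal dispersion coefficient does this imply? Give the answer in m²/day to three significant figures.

At the plume center C_max = M/(n_e·A·√(4πDt)), so D = M²/(4πt·(n_e·A·C_max)²).
n_e·A·C_max = 0.21 × 8.9 × 0.095 = 0.1776 kg/m.
D = 3.2²/(4π × 17 × 0.1776²) = 1.52 m²/day.

1.52 m²/day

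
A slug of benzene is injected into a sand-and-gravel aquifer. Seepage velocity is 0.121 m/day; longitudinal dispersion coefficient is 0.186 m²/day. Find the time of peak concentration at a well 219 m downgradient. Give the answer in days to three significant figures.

For the 1D instantaneous-source solution, setting ∂C/∂t = 0 at fixed x gives v²t² + 2Dt − x² = 0, so t = (√(D² + v²x²) − D)/v².
√(D² + v²x²) = √(0.186² + 0.121² × 219²) = 26.50; v² = 0.014641.
t = (26.50 − 0.186)/0.014641 = 1800 days (vs. the pure-advection estimate x/v = 1810 d).

1800 days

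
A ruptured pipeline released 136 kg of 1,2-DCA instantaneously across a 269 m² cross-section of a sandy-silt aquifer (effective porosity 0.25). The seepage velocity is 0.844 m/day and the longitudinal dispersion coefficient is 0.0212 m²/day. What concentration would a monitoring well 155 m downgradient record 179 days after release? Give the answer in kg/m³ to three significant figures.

For an instantaneous plane source, C(x,t) = M/(n_e·A·√(4πDt)) · exp(−(x−vt)²/(4Dt)), with n_e·A the pore (flow) area.
Plume center vt = 0.844 × 179 = 151.076 m, so the well at 155 m is 3.924 m downgradient of the peak.
√(4πDt) = 6.906 m, giving peak height M/(n_e·A·√(4πDt)) = 136/(0.25 × 269 × 6.906) = 0.2928 kg/m³.
(x−vt)²/(4Dt) = (3.924)²/(4 × 0.0212 × 179) = 1.014; exp(−1.014) = 0.3628.
C = 0.2928 × 0.3628 = 0.106 kg/m³.

0.106 kg/m³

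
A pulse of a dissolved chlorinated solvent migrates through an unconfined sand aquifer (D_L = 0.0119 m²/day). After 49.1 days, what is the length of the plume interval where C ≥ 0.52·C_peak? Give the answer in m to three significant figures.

2.47 m

The plume is Gaussian with σ = √(2Dt) = √(2 × 0.0119 × 49.1) = 1.081 m.
C/C_peak = exp(−Δx²/(2σ²)) = 0.52 ⇒ Δx = σ·√(−2 ln 0.52) = 1.081 × 1.144 = 1.237 m.
Width = 2Δx = 2.47 m.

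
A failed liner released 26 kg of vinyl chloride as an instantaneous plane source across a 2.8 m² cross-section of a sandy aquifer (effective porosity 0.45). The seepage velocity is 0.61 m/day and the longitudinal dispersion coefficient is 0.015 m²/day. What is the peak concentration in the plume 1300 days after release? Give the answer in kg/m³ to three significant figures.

1.32 kg/m³

The peak of an instantaneous 1D plume sits at x = vt; there the Gaussian factor is 1 and C_max = M/(n_e·A·√(4πDt)), where n_e·A is the pore area the mass is dissolved in.
√(4πDt) = √(4π × 0.015 × 1300) = 15.65 m, so C_max = 26/(0.45 × 2.8 × 15.65) = 1.32 kg/m³.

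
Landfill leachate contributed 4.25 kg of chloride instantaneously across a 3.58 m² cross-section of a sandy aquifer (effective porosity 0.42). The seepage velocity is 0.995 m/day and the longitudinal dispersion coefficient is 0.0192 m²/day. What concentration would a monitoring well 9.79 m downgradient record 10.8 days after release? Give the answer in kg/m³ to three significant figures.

For an instantaneous plane source, C(x,t) = M/(n_e·A·√(4πDt)) · exp(−(x−vt)²/(4Dt)), with n_e·A the pore (flow) area.
Plume center vt = 0.995 × 10.8 = 10.746 m, so the well at 9.79 m is 0.956 m upgradient of the peak.
√(4πDt) = 1.614 m, giving peak height M/(n_e·A·√(4πDt)) = 4.25/(0.42 × 3.58 × 1.614) = 1.751 kg/m³.
(x−vt)²/(4Dt) = (-0.956)²/(4 × 0.0192 × 10.8) = 1.102; exp(−1.102) = 0.3322.
C = 1.751 × 0.3322 = 0.582 kg/m³.

0.582 kg/m³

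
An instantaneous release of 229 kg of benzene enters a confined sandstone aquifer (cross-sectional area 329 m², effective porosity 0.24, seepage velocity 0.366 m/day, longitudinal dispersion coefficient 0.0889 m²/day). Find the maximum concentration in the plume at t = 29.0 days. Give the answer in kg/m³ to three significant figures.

0.510 kg/m³

The peak of an instantaneous 1D plume sits at x = vt; there the Gaussian factor is 1 and C_max = M/(n_e·A·√(4πDt)), where n_e·A is the pore area the mass is dissolved in.
√(4πDt) = √(4π × 0.0889 × 29.0) = 5.692 m, so C_max = 229/(0.24 × 329 × 5.692) = 0.510 kg/m³.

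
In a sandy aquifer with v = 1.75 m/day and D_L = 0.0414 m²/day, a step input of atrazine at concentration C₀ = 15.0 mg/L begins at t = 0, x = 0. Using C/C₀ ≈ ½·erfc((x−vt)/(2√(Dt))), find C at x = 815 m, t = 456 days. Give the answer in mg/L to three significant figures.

For a continuous step input, C/C₀ ≈ ½·erfc((x−vt)/(2√(Dt))).
vt = 1.75 × 456 = 798 m and 2√(Dt) = 2√(0.0414 × 456) = 8.690 m.
Argument (x−vt)/(2√(Dt)) = (815 − 798)/8.690 = 1.956; ½·erfc(1.956) = 0.002836.
C = 15.0 × 0.002836 = 0.0425 mg/L.

0.0425 mg/L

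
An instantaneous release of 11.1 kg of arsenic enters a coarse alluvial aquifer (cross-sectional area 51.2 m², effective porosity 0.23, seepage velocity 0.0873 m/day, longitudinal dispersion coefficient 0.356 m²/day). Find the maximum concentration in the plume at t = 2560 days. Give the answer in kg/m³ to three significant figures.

The peak of an instantaneous 1D plume sits at x = vt; there the Gaussian factor is 1 and C_max = M/(n_e·A·√(4πDt)), where n_e·A is the pore area the mass is dissolved in.
√(4πDt) = √(4π × 0.356 × 2560) = 107.0 m, so C_max = 11.1/(0.23 × 51.2 × 107.0) = 0.00881 kg/m³.

0.00881 kg/m³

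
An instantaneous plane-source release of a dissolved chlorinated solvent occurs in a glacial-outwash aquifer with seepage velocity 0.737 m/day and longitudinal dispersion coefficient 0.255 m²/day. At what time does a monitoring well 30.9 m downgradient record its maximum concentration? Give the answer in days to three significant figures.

41.5 days

For the 1D instantaneous-source solution, setting ∂C/∂t = 0 at fixed x gives v²t² + 2Dt − x² = 0, so t = (√(D² + v²x²) − D)/v².
√(D² + v²x²) = √(0.255² + 0.737² × 30.9²) = 22.77; v² = 0.543169.
t = (22.77 − 0.255)/0.543169 = 41.5 days (vs. the pure-advection estimate x/v = 41.9 d).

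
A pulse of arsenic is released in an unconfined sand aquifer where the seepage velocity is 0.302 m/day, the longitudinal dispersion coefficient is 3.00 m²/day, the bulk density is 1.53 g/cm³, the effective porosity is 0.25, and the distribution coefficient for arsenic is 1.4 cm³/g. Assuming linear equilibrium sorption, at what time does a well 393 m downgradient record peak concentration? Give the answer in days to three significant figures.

Retardation factor R = 1 + ρ_b·K_d/n = 1 + 1.53 × 1.4/0.25 = 9.568.
Sorption retards both mechanisms: v_R = v/R = 0.03156 m/day, D_R = D/R = 0.3135 m²/day.
Peak time from v_R²t² + 2D_R t − x² = 0: t = (√(D_R² + v_R²x²) − D_R)/v_R².
√(D_R² + v_R²x²) = √(0.3135² + 0.03156² × 393²) = 12.41; v_R² = 0.0009960.
t = (12.41 − 0.3135)/0.0009960 = 12100 days.

12100 days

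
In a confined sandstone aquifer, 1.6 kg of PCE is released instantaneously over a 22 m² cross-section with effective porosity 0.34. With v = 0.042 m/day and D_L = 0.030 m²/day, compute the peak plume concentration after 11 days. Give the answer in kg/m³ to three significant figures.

The peak of an instantaneous 1D plume sits at x = vt; there the Gaussian factor is 1 and C_max = M/(n_e·A·√(4πDt)), where n_e·A is the pore area the mass is dissolved in.
√(4πDt) = √(4π × 0.030 × 11) = 2.036 m, so C_max = 1.6/(0.34 × 22 × 2.036) = 0.105 kg/m³.

0.105 kg/m³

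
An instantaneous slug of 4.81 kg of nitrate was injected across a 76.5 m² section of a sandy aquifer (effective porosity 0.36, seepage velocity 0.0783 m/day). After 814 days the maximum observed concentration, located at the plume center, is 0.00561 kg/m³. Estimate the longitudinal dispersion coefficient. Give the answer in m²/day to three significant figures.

0.0948 m²/day

At the plume center C_max = M/(n_e·A·√(4πDt)), so D = M²/(4πt·(n_e·A·C_max)²).
n_e·A·C_max = 0.36 × 76.5 × 0.00561 = 0.1545 kg/m.
D = 4.81²/(4π × 814 × 0.1545²) = 0.0948 m²/day.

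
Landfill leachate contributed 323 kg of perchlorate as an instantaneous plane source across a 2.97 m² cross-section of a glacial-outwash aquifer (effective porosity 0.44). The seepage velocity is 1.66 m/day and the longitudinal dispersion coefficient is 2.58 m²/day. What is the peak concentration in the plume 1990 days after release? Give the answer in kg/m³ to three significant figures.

0.973 kg/m³

The peak of an instantaneous 1D plume sits at x = vt; there the Gaussian factor is 1 and C_max = M/(n_e·A·√(4πDt)), where n_e·A is the pore area the mass is dissolved in.
√(4πDt) = √(4π × 2.58 × 1990) = 254.0 m, so C_max = 323/(0.44 × 2.97 × 254.0) = 0.973 kg/m³.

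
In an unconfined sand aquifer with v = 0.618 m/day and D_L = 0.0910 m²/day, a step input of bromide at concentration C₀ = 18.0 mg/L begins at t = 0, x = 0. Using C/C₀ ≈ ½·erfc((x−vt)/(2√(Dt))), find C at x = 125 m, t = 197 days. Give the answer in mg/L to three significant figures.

For a continuous step input, C/C₀ ≈ ½·erfc((x−vt)/(2√(Dt))).
vt = 0.618 × 197 = 121.746 m and 2√(Dt) = 2√(0.0910 × 197) = 8.468 m.
Argument (x−vt)/(2√(Dt)) = (125 − 121.746)/8.468 = 0.3843; ½·erfc(0.3843) = 0.2934.
C = 18.0 × 0.2934 = 5.28 mg/L.

5.28 mg/L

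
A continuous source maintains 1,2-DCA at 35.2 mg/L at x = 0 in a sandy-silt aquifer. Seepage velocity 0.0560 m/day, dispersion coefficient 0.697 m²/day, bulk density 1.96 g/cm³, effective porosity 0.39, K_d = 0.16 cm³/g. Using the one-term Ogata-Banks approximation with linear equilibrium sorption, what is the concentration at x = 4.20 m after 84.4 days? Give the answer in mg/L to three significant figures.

14.9 mg/L

Retardation factor R = 1 + ρ_b·K_d/n = 1 + 1.96 × 0.16/0.39 = 1.804.
Sorption retards both mechanisms: v_R = v/R = 0.03104 m/day, D_R = D/R = 0.3864 m²/day.
v_R·t = 0.03104 × 84.4 = 2.619776 m; 2√(D_R t) = 11.42 m; argument = (4.20 − 2.619776)/11.42 = 0.1384.
C = C₀ × ½·erfc(0.1384) = 35.2 × 0.4224 = 14.9 mg/L.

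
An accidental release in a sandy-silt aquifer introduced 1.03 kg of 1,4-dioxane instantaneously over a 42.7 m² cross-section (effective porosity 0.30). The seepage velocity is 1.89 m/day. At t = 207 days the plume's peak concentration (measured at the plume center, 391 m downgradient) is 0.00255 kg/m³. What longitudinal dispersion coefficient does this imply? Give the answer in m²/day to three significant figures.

At the plume center C_max = M/(n_e·A·√(4πDt)), so D = M²/(4πt·(n_e·A·C_max)²).
n_e·A·C_max = 0.30 × 42.7 × 0.00255 = 0.03267 kg/m.
D = 1.03²/(4π × 207 × 0.03267²) = 0.382 m²/day.

0.382 m²/day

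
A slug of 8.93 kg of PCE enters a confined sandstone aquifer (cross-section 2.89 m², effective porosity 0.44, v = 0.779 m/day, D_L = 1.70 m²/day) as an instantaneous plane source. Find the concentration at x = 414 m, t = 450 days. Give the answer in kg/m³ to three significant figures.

0.0192 kg/m³

For an instantaneous plane source, C(x,t) = M/(n_e·A·√(4πDt)) · exp(−(x−vt)²/(4Dt)), with n_e·A the pore (flow) area.
Plume center vt = 0.779 × 450 = 350.55 m, so the well at 414 m is 63.45 m downgradient of the peak.
√(4πDt) = 98.05 m, giving peak height M/(n_e·A·√(4πDt)) = 8.93/(0.44 × 2.89 × 98.05) = 0.07162 kg/m³.
(x−vt)²/(4Dt) = (63.45)²/(4 × 1.70 × 450) = 1.316; exp(−1.316) = 0.2682.
C = 0.07162 × 0.2682 = 0.0192 kg/m³.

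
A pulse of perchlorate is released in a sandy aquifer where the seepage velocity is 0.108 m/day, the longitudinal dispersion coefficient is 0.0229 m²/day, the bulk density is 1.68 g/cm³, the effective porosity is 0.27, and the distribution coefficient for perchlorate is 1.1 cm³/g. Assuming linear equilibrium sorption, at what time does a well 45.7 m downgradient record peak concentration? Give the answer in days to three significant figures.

Retardation factor R = 1 + ρ_b·K_d/n = 1 + 1.68 × 1.1/0.27 = 7.844.
Sorption retards both mechanisms: v_R = v/R = 0.01377 m/day, D_R = D/R = 0.002919 m²/day.
Peak time from v_R²t² + 2D_R t − x² = 0: t = (√(D_R² + v_R²x²) − D_R)/v_R².
√(D_R² + v_R²x²) = √(0.002919² + 0.01377² × 45.7²) = 0.6293; v_R² = 0.0001896.
t = (0.6293 − 0.002919)/0.0001896 = 3300 days.

3300 days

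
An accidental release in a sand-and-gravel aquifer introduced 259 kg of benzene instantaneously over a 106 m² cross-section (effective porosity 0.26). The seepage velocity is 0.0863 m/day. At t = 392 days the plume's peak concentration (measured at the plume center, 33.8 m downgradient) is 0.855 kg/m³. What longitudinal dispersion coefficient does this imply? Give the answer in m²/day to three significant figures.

0.0245 m²/day

At the plume center C_max = M/(n_e·A·√(4πDt)), so D = M²/(4πt·(n_e·A·C_max)²).
n_e·A·C_max = 0.26 × 106 × 0.855 = 23.56 kg/m.
D = 259²/(4π × 392 × 23.56²) = 0.0245 m²/day.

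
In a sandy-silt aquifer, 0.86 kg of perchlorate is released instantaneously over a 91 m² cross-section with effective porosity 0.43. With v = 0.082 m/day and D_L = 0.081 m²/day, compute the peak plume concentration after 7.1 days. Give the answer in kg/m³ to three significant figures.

0.00818 kg/m³

The peak of an instantaneous 1D plume sits at x = vt; there the Gaussian factor is 1 and C_max = M/(n_e·A·√(4πDt)), where n_e·A is the pore area the mass is dissolved in.
√(4πDt) = √(4π × 0.081 × 7.1) = 2.688 m, so C_max = 0.86/(0.43 × 91 × 2.688) = 0.00818 kg/m³.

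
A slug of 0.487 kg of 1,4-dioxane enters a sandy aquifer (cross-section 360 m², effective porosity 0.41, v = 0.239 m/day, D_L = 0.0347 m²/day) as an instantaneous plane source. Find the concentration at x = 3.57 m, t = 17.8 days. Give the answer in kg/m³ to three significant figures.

For an instantaneous plane source, C(x,t) = M/(n_e·A·√(4πDt)) · exp(−(x−vt)²/(4Dt)), with n_e·A the pore (flow) area.
Plume center vt = 0.239 × 17.8 = 4.2542 m, so the well at 3.57 m is 0.6842 m upgradient of the peak.
√(4πDt) = 2.786 m, giving peak height M/(n_e·A·√(4πDt)) = 0.487/(0.41 × 360 × 2.786) = 0.001184 kg/m³.
(x−vt)²/(4Dt) = (-0.6842)²/(4 × 0.0347 × 17.8) = 0.1895; exp(−0.1895) = 0.8274.
C = 0.001184 × 0.8274 = 0.000980 kg/m³.

0.000980 kg/m³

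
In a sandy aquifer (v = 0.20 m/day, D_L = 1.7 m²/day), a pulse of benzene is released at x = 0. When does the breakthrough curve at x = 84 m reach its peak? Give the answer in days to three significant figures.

For the 1D instantaneous-source solution, setting ∂C/∂t = 0 at fixed x gives v²t² + 2Dt − x² = 0, so t = (√(D² + v²x²) − D)/v².
√(D² + v²x²) = √(1.7² + 0.20² × 84²) = 16.89; v² = 0.04.
t = (16.89 − 1.7)/0.04 = 380 days (vs. the pure-advection estimate x/v = 420 d).

380 days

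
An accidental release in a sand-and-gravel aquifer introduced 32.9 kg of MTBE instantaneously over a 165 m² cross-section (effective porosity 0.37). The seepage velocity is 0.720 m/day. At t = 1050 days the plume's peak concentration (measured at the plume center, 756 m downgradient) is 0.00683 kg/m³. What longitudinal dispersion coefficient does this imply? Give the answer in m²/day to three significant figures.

At the plume center C_max = M/(n_e·A·√(4πDt)), so D = M²/(4πt·(n_e·A·C_max)²).
n_e·A·C_max = 0.37 × 165 × 0.00683 = 0.4170 kg/m.
D = 32.9²/(4π × 1050 × 0.4170²) = 0.472 m²/day.

0.472 m²/day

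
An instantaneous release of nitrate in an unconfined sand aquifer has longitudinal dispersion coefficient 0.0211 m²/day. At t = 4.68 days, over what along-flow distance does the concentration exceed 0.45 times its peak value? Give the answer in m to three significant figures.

1.12 m

The plume is Gaussian with σ = √(2Dt) = √(2 × 0.0211 × 4.68) = 0.4444 m.
C/C_peak = exp(−Δx²/(2σ²)) = 0.45 ⇒ Δx = σ·√(−2 ln 0.45) = 0.4444 × 1.264 = 0.5617 m.
Width = 2Δx = 1.12 m.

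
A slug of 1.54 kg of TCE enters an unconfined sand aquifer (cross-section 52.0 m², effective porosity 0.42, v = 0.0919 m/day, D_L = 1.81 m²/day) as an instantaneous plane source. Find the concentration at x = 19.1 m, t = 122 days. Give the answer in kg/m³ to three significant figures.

For an instantaneous plane source, C(x,t) = M/(n_e·A·√(4πDt)) · exp(−(x−vt)²/(4Dt)), with n_e·A the pore (flow) area.
Plume center vt = 0.0919 × 122 = 11.2118 m, so the well at 19.1 m is 7.8882 m downgradient of the peak.
√(4πDt) = 52.68 m, giving peak height M/(n_e·A·√(4πDt)) = 1.54/(0.42 × 52.0 × 52.68) = 0.001339 kg/m³.
(x−vt)²/(4Dt) = (7.8882)²/(4 × 1.81 × 122) = 0.07045; exp(−0.07045) = 0.9320.
C = 0.001339 × 0.9320 = 0.00125 kg/m³.

0.00125 kg/m³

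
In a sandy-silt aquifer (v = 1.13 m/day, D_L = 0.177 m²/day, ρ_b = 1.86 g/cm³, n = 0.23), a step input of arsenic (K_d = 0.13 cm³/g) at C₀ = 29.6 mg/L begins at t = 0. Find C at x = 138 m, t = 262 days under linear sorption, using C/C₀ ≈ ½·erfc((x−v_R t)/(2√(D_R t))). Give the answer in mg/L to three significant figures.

24.5 mg/L

Retardation factor R = 1 + ρ_b·K_d/n = 1 + 1.86 × 0.13/0.23 = 2.051.
Sorption retards both mechanisms: v_R = v/R = 0.5510 m/day, D_R = D/R = 0.08630 m²/day.
v_R·t = 0.5510 × 262 = 144.362 m; 2√(D_R t) = 9.510 m; argument = (138 − 144.362)/9.510 = -0.6690.
C = C₀ × ½·erfc(-0.6690) = 29.6 × 0.8280 = 24.5 mg/L.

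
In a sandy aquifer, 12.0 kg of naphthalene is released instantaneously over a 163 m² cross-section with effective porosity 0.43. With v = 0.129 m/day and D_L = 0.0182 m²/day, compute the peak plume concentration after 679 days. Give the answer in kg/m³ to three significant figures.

The peak of an instantaneous 1D plume sits at x = vt; there the Gaussian factor is 1 and C_max = M/(n_e·A·√(4πDt)), where n_e·A is the pore area the mass is dissolved in.
√(4πDt) = √(4π × 0.0182 × 679) = 12.46 m, so C_max = 12.0/(0.43 × 163 × 12.46) = 0.0137 kg/m³.

0.0137 kg/m³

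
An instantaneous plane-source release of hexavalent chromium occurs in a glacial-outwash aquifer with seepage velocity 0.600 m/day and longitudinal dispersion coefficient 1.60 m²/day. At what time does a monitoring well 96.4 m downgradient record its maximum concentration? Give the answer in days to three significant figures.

156 days

For the 1D instantaneous-source solution, setting ∂C/∂t = 0 at fixed x gives v²t² + 2Dt − x² = 0, so t = (√(D² + v²x²) − D)/v².
√(D² + v²x²) = √(1.60² + 0.600² × 96.4²) = 57.86; v² = 0.36.
t = (57.86 − 1.60)/0.36 = 156 days (vs. the pure-advection estimate x/v = 161 d).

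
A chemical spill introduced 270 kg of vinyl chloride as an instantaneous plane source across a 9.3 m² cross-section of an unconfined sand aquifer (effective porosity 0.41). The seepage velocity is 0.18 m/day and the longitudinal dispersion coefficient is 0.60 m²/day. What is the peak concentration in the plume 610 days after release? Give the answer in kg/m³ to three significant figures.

1.04 kg/m³

The peak of an instantaneous 1D plume sits at x = vt; there the Gaussian factor is 1 and C_max = M/(n_e·A·√(4πDt)), where n_e·A is the pore area the mass is dissolved in.
√(4πDt) = √(4π × 0.60 × 610) = 67.82 m, so C_max = 270/(0.41 × 9.3 × 67.82) = 1.04 kg/m³.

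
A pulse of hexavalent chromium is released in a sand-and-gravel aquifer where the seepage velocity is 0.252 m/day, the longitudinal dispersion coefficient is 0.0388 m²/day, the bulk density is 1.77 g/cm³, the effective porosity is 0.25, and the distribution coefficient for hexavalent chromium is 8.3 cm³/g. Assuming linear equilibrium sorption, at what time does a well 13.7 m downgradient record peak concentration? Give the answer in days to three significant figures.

Retardation factor R = 1 + ρ_b·K_d/n = 1 + 1.77 × 8.3/0.25 = 59.76.
Sorption retards both mechanisms: v_R = v/R = 0.004217 m/day, D_R = D/R = 0.0006493 m²/day.
Peak time from v_R²t² + 2D_R t − x² = 0: t = (√(D_R² + v_R²x²) − D_R)/v_R².
√(D_R² + v_R²x²) = √(0.0006493² + 0.004217² × 13.7²) = 0.05778; v_R² = 1.778e-05.
t = (0.05778 − 0.0006493)/1.778e-05 = 3210 days.

3210 days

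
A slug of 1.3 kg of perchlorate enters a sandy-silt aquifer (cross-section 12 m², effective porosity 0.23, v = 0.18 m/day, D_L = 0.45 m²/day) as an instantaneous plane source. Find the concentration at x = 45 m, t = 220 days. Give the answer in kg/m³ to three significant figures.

For an instantaneous plane source, C(x,t) = M/(n_e·A·√(4πDt)) · exp(−(x−vt)²/(4Dt)), with n_e·A the pore (flow) area.
Plume center vt = 0.18 × 220 = 39.6 m, so the well at 45 m is 5.4 m downgradient of the peak.
√(4πDt) = 35.27 m, giving peak height M/(n_e·A·√(4πDt)) = 1.3/(0.23 × 12 × 35.27) = 0.01335 kg/m³.
(x−vt)²/(4Dt) = (5.4)²/(4 × 0.45 × 220) = 0.07364; exp(−0.07364) = 0.9290.
C = 0.01335 × 0.9290 = 0.0124 kg/m³.

0.0124 kg/m³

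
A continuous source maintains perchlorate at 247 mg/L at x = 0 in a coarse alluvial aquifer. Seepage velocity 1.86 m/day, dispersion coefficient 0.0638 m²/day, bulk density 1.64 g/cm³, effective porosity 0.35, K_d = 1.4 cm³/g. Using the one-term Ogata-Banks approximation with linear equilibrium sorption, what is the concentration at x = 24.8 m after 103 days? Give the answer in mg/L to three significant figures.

163 mg/L

Retardation factor R = 1 + ρ_b·K_d/n = 1 + 1.64 × 1.4/0.35 = 7.560.
Sorption retards both mechanisms: v_R = v/R = 0.2460 m/day, D_R = D/R = 0.008439 m²/day.
v_R·t = 0.2460 × 103 = 25.338 m; 2√(D_R t) = 1.865 m; argument = (24.8 − 25.338)/1.865 = -0.2885.
C = C₀ × ½·erfc(-0.2885) = 247 × 0.6584 = 163 mg/L.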